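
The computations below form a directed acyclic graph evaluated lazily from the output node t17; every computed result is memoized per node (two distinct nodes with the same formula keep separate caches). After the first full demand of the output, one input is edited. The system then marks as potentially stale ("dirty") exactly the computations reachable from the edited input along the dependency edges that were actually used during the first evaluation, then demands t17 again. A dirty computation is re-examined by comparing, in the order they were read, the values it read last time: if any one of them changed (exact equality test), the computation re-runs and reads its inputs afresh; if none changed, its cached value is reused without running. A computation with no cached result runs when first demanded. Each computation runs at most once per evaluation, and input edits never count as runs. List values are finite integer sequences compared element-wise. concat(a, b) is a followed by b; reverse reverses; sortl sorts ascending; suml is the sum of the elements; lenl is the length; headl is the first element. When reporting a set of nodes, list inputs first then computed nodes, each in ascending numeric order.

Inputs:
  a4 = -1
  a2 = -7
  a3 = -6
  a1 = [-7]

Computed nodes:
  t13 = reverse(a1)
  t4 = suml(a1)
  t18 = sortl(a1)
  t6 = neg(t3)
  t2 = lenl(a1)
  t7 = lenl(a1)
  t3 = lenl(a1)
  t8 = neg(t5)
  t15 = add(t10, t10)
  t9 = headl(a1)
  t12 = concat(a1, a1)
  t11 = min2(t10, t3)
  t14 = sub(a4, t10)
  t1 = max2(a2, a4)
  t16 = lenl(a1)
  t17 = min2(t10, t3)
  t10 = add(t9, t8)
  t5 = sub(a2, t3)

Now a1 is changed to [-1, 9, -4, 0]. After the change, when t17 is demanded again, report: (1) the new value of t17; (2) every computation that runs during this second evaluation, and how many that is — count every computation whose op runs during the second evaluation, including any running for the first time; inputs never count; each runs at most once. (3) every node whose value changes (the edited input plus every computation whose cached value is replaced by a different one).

Demanding t17 again yields 4.
6 computations run: t3, t5, t8, t9, t10, t17.
The nodes whose values change: a1, t3, t5, t8, t9, t10, t17.

First demand of the output computes:
  t3 = lenl([-7]) = 1
  t5 = sub(-7, 1) = -8
  t8 = neg(-8) = 8
  t9 = headl([-7]) = -7
  t10 = add(-7, 8) = 1
  t17 = min2(1, 1) = 1

After the edit, cleaning proceeds:
  t3: a read changed (a1 [-7]->[-1, 9, -4, 0]) — executes, giving 4.
  t5: a read changed (t3 1->4) — executes, giving -11.
  t8: a read changed (t5 -8->-11) — executes, giving 11.
  t9: a read changed (a1 [-7]->[-1, 9, -4, 0]) — executes, giving -1.
  t10: a read changed (t9 -7->-1; t8 8->11) — executes, giving 10.
  t17: a read changed (t10 1->10; t3 1->4) — executes, giving 4.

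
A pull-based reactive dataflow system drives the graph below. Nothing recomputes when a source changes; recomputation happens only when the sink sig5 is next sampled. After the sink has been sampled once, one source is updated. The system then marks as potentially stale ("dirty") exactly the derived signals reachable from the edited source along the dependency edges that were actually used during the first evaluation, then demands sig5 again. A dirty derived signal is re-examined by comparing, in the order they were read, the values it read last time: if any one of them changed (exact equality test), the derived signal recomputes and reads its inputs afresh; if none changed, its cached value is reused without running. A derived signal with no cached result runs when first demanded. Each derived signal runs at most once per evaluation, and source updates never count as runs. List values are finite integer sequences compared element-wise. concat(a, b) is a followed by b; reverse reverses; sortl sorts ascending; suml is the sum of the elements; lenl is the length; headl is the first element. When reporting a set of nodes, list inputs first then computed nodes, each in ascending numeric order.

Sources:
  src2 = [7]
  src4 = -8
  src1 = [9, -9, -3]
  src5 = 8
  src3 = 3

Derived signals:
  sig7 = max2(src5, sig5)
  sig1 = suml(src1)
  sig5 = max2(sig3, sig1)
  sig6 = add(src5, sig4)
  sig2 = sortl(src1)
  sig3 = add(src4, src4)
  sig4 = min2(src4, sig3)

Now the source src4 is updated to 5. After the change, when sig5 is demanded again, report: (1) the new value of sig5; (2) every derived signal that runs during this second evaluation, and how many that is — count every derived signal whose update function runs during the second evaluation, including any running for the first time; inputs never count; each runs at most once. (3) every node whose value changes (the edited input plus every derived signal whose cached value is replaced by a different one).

First evaluation (everything demanded from the output):
  sig1 = suml([9, -9, -3]) = -3
  sig3 = add(-8, -8) = -16
  sig5 = max2(-16, -3) = -3

Propagation after the edit:
  sig3: runs — src4 -8->5; src4 -8->5; result 10.
  sig5: runs — sig3 -16->10; result 10.

New value of sig5: 10.
Derived signals that run: sig3, sig5 — 2 in total.
Values that change: src4, sig3, sig5.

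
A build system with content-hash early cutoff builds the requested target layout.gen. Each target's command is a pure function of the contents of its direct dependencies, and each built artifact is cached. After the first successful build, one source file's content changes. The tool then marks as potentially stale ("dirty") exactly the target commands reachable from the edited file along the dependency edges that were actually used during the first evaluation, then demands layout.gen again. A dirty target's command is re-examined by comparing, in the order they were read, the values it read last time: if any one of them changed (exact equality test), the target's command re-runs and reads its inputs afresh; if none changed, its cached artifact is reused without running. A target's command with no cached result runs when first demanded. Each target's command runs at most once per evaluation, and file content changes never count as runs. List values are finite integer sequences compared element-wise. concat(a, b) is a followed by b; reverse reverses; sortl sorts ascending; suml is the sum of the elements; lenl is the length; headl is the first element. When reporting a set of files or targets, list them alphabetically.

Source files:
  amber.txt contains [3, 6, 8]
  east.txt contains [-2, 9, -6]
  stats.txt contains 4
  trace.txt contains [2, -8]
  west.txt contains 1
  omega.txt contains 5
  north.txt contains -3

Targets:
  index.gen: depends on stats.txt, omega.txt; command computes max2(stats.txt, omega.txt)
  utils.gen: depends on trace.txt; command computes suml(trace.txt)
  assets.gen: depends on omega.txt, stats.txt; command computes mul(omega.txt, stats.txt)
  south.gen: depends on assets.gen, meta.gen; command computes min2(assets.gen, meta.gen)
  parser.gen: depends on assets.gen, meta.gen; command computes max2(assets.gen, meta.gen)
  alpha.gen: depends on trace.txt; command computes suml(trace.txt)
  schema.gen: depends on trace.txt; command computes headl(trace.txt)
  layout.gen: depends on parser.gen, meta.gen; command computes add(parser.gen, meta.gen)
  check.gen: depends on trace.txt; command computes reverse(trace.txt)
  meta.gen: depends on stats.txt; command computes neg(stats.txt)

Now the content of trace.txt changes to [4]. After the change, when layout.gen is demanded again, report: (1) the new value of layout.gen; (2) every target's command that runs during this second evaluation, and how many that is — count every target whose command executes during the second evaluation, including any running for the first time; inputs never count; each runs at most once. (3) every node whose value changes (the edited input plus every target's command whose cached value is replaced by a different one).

First evaluation (everything demanded from the output):
  assets.gen = mul(5, 4) = 20
  meta.gen = neg(4) = -4
  parser.gen = max2(20, -4) = 20
  layout.gen = add(20, -4) = 16

Propagation after the edit:
  trace.txt feeds no computation that the output demands — nothing is marked dirty and nothing runs.

Key observation: trace.txt is never demanded by the output, so the edit triggers no recomputation at all.

New value of layout.gen: 16.
Target commands that run: none — 0 in total.
Values that change: trace.txt.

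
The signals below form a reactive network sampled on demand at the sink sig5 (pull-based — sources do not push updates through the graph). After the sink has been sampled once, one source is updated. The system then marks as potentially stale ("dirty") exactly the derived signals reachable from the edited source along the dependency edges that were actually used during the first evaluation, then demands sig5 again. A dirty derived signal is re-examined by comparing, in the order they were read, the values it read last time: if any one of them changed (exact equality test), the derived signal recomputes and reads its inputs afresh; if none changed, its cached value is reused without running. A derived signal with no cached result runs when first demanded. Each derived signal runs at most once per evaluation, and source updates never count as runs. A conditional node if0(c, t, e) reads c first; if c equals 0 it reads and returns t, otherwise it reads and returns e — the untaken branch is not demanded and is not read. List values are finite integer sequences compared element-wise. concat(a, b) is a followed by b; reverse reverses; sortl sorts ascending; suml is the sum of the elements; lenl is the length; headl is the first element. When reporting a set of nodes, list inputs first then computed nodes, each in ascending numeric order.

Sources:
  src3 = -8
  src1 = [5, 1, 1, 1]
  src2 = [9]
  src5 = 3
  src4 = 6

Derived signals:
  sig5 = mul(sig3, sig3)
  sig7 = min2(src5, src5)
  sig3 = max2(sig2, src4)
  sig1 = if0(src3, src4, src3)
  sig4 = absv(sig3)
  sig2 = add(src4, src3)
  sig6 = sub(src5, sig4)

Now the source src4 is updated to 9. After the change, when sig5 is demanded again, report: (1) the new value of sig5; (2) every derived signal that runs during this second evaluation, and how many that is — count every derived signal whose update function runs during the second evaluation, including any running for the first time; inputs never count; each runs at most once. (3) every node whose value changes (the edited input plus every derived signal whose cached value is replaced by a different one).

sig5 now evaluates to 81.
Run set: sig2, sig3, sig5 (3 run).
Changed values: src4, sig2, sig3, sig5.

Initial pass — values computed on the first demand:
  sig2 = add(6, -8) = -2
  sig3 = max2(-2, 6) = 6
  sig5 = mul(6, 6) = 36

Second demand — change propagation:
  sig2: re-runs because src4 6->9; new result 1.
  sig3: re-runs because sig2 -2->1; src4 6->9; new result 9.
  sig5: re-runs because sig3 6->9; sig3 6->9; new result 81.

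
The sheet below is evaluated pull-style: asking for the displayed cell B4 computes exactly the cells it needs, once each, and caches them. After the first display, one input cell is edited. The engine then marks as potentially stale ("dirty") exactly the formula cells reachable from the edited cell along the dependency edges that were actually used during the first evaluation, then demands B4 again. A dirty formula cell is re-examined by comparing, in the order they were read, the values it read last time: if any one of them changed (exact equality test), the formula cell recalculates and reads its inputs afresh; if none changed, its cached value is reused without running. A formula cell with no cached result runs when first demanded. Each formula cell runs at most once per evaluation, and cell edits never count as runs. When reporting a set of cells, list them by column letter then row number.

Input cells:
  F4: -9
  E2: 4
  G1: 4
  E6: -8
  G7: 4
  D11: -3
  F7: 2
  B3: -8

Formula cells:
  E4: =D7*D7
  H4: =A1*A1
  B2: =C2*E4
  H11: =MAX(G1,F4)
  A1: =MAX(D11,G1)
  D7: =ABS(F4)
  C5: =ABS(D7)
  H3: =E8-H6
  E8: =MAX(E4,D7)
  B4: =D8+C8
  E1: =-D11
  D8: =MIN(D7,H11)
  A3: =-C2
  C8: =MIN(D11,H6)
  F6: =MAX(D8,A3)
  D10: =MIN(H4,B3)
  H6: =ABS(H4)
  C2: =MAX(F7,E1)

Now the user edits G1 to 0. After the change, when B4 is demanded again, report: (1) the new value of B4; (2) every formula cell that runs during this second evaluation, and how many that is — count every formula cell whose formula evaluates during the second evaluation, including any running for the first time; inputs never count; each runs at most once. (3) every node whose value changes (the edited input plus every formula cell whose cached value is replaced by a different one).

Demanding B4 again yields -3.
7 formula cells run: A1, B4, C8, D8, H4, H6, H11.
The nodes whose values change: A1, B4, D8, G1, H4, H6, H11.

First demand of the output computes:
  A1 = MAX(-3, 4) = 4
  D7 = ABS(-9) = 9
  H4 = 4 * 4 = 16
  H6 = ABS(16) = 16
  C8 = MIN(-3, 16) = -3
  H11 = MAX(4, -9) = 4
  D8 = MIN(9, 4) = 4
  B4 = 4 + -3 = 1

After the edit, cleaning proceeds:
  A1: a read changed (G1 4->0) — executes, giving 0.
  H4: a read changed (A1 4->0; A1 4->0) — executes, giving 0.
  H6: a read changed (H4 16->0) — executes, giving 0.
  C8: a read changed (H6 16->0) — executes, giving -3 — identical to its old value.
  H11: a read changed (G1 4->0) — executes, giving 0.
  D8: a read changed (H11 4->0) — executes, giving 0.
  B4: a read changed (D8 4->0) — executes, giving -3.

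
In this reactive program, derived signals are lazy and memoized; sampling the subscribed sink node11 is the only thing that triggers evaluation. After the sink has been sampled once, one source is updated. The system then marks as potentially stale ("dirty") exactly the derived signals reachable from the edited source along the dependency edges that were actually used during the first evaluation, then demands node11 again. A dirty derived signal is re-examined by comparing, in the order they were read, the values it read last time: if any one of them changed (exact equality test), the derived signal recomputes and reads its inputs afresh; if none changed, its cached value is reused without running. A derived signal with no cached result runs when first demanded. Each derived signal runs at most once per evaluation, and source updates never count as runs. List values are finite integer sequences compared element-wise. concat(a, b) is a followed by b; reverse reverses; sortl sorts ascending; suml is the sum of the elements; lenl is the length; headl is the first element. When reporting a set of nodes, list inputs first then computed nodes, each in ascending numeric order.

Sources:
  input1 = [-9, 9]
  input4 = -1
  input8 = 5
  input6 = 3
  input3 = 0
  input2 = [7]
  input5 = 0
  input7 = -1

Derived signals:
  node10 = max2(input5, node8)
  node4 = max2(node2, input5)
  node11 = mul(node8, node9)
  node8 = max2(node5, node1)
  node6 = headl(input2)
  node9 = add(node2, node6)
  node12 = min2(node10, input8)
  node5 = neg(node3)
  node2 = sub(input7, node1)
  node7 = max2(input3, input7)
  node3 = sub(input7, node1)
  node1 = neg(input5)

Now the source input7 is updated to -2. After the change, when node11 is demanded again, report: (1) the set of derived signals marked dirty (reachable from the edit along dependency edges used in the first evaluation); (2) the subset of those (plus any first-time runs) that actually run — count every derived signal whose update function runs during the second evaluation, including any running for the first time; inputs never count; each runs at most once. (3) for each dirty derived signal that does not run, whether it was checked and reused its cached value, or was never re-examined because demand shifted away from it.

First demand of the output computes:
  node1 = neg(0) = 0
  node2 = sub(-1, 0) = -1
  node3 = sub(-1, 0) = -1
  node5 = neg(-1) = 1
  node6 = headl([7]) = 7
  node8 = max2(1, 0) = 1
  node9 = add(-1, 7) = 6
  node11 = mul(1, 6) = 6

After the edit, cleaning proceeds:
  node2: a read changed (input7 -1->-2) — executes, giving -2.
  node3: a read changed (input7 -1->-2) — executes, giving -2.
  node5: a read changed (node3 -1->-2) — executes, giving 2.
  node8: a read changed (node5 1->2) — executes, giving 2.
  node9: a read changed (node2 -1->-2) — executes, giving 5.
  node11: a read changed (node8 1->2; node9 6->5) — executes, giving 10.

The edit dirties: node2, node3, node5, node8, node9, node11.
6 derived signals run: node2, node3, node5, node8, node9, node11.
No dirty derived signal escaped a run.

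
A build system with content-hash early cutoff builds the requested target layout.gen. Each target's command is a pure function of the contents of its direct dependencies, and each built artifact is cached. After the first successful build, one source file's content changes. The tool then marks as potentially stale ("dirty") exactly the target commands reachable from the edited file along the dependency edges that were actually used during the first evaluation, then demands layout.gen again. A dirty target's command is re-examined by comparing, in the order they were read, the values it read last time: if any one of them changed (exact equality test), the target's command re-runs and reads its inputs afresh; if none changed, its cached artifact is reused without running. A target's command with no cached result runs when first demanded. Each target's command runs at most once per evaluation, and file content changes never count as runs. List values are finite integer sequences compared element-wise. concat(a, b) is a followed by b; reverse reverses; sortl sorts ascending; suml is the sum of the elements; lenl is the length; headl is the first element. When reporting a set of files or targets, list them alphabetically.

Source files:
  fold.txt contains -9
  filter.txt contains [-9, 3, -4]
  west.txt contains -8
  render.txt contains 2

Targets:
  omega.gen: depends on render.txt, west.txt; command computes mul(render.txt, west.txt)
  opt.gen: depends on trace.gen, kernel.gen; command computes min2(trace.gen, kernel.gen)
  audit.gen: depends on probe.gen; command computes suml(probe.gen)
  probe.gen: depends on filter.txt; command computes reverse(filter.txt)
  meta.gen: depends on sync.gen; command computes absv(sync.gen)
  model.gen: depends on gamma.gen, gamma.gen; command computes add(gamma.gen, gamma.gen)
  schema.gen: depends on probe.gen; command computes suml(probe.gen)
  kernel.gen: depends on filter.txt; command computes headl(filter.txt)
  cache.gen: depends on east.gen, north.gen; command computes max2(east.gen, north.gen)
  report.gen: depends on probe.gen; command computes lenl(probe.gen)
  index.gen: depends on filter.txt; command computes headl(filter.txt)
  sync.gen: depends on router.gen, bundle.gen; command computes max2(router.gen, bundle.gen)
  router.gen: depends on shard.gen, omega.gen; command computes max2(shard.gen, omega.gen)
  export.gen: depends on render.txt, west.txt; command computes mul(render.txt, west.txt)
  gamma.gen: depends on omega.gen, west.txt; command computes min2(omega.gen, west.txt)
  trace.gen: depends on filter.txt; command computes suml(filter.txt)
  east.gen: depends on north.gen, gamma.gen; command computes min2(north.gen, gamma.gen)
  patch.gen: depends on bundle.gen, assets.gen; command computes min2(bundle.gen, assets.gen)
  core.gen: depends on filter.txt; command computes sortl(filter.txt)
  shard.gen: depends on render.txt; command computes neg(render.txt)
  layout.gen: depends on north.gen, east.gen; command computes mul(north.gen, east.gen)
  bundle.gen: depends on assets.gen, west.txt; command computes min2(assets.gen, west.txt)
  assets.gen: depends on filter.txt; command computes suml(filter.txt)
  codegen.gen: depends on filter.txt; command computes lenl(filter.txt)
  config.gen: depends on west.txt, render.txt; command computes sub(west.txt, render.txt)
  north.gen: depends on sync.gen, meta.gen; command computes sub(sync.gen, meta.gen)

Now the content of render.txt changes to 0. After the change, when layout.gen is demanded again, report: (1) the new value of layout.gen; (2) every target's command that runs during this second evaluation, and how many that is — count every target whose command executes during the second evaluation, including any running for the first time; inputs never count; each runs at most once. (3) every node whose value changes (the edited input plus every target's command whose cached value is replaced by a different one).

First evaluation (everything demanded from the output):
  assets.gen = suml([-9, 3, -4]) = -10
  bundle.gen = min2(-10, -8) = -10
  omega.gen = mul(2, -8) = -16
  gamma.gen = min2(-16, -8) = -16
  shard.gen = neg(2) = -2
  router.gen = max2(-2, -16) = -2
  sync.gen = max2(-2, -10) = -2
  meta.gen = absv(-2) = 2
  north.gen = sub(-2, 2) = -4
  east.gen = min2(-4, -16) = -16
  layout.gen = mul(-4, -16) = 64

Propagation after the edit:
  omega.gen: runs — render.txt 2->0; result 0.
  gamma.gen: runs — omega.gen -16->0; result -8.
  shard.gen: runs — render.txt 2->0; result 0.
  router.gen: runs — shard.gen -2->0; omega.gen -16->0; result 0.
  sync.gen: runs — router.gen -2->0; result 0.
  meta.gen: runs — sync.gen -2->0; result 0.
  north.gen: runs — sync.gen -2->0; meta.gen 2->0; result 0.
  east.gen: runs — north.gen -4->0; gamma.gen -16->-8; result -8.
  layout.gen: runs — north.gen -4->0; east.gen -16->-8; result 0.

New value of layout.gen: 0.
Target commands that run: east.gen, gamma.gen, layout.gen, meta.gen, north.gen, omega.gen, router.gen, shard.gen, sync.gen — 9 in total.
Values that change: east.gen, gamma.gen, layout.gen, meta.gen, north.gen, omega.gen, render.txt, router.gen, shard.gen, sync.gen.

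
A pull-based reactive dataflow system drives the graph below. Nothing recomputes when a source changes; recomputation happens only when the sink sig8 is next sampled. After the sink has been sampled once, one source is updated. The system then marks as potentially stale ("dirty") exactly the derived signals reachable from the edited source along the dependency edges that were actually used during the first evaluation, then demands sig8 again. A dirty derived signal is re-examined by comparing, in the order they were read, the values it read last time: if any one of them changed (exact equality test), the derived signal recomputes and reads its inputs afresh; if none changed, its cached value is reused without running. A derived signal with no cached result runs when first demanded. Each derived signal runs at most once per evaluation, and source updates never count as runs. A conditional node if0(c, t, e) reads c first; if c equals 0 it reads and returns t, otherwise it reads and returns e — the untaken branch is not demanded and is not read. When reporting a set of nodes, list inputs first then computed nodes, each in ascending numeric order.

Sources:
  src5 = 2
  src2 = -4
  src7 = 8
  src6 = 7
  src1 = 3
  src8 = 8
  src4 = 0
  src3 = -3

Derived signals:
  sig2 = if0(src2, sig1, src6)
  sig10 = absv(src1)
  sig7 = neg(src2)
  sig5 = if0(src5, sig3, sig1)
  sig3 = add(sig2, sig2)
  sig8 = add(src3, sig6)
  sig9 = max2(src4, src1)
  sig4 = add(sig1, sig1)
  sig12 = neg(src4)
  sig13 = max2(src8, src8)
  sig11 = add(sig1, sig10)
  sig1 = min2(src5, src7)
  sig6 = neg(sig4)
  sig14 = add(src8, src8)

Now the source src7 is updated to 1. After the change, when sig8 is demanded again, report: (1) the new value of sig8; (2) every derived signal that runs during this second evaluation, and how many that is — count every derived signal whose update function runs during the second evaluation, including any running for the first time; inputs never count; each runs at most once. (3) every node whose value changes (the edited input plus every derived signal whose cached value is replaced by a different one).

First evaluation (everything demanded from the output):
  sig1 = min2(2, 8) = 2
  sig4 = add(2, 2) = 4
  sig6 = neg(4) = -4
  sig8 = add(-3, -4) = -7

Propagation after the edit:
  sig1: runs — src7 8->1; result 1.
  sig4: runs — sig1 2->1; sig1 2->1; result 2.
  sig6: runs — sig4 4->2; result -2.
  sig8: runs — sig6 -4->-2; result -5.

New value of sig8: -5.
Derived signals that run: sig1, sig4, sig6, sig8 — 4 in total.
Values that change: src7, sig1, sig4, sig6, sig8.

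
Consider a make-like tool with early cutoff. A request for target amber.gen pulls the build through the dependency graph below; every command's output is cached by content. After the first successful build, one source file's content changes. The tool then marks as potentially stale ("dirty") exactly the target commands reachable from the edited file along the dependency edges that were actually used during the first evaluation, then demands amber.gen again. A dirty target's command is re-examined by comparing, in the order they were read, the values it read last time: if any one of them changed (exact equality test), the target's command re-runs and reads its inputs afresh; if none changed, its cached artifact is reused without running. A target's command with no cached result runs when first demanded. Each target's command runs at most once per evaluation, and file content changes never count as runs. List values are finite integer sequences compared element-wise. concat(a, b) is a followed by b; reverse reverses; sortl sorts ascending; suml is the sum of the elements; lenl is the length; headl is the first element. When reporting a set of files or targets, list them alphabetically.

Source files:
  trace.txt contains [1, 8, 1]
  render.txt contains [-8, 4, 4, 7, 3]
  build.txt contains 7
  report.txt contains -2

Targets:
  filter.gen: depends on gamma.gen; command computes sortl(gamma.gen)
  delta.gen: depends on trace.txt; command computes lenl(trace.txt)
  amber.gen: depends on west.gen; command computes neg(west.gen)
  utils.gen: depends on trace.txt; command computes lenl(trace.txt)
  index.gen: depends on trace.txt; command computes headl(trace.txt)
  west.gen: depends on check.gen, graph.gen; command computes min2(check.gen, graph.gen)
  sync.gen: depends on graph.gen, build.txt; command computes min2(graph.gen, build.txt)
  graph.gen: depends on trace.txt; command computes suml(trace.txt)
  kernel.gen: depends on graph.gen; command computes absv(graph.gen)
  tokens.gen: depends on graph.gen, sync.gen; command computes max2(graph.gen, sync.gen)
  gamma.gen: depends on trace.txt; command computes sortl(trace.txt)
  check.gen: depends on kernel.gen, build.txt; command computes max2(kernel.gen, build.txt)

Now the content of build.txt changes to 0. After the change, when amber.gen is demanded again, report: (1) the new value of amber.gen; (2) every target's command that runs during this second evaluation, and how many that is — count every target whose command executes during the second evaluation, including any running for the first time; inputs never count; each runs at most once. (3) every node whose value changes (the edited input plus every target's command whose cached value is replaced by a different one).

Demanding amber.gen again yields -10.
1 target commands run: check.gen.
The nodes whose values change: build.txt.
Note the absorption at check.gen: it re-runs yet its value is the same, leaving the output's value untouched.

First demand of the output computes:
  graph.gen = suml([1, 8, 1]) = 10
  kernel.gen = absv(10) = 10
  check.gen = max2(10, 7) = 10
  west.gen = min2(10, 10) = 10
  amber.gen = neg(10) = -10

After the edit, cleaning proceeds:
  check.gen: a read changed (build.txt 7->0) — executes, giving 10 — identical to its old value.
  west.gen: dirty, but its reads are unchanged (check.gen unchanged, graph.gen unchanged); cached 10 stands.
  amber.gen: dirty, but its reads are unchanged (west.gen unchanged); cached -10 stands.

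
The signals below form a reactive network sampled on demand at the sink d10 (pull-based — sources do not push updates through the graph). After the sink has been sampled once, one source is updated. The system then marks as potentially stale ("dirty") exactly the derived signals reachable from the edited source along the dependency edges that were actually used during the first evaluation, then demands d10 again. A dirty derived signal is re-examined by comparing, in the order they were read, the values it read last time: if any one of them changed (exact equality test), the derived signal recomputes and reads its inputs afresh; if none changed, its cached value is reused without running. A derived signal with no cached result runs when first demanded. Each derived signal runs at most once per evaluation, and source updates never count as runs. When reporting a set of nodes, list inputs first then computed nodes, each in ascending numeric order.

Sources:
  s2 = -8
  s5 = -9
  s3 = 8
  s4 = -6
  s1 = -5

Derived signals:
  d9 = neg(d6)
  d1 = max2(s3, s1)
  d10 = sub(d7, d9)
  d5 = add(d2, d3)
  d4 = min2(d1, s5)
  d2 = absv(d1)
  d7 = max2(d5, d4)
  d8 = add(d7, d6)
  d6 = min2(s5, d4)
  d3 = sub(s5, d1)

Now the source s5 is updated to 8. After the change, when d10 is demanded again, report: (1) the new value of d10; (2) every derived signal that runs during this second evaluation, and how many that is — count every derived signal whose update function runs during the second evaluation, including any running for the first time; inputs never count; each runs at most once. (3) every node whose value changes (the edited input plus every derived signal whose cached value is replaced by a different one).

d10 now evaluates to 16.
Run set: d3, d4, d5, d6, d7, d9, d10 (7 run).
Changed values: s5, d3, d4, d5, d6, d7, d9, d10.

Initial pass — values computed on the first demand:
  d1 = max2(8, -5) = 8
  d2 = absv(8) = 8
  d3 = sub(-9, 8) = -17
  d4 = min2(8, -9) = -9
  d5 = add(8, -17) = -9
  d6 = min2(-9, -9) = -9
  d7 = max2(-9, -9) = -9
  d9 = neg(-9) = 9
  d10 = sub(-9, 9) = -18

Second demand — change propagation:
  d3: re-runs because s5 -9->8; new result 0.
  d4: re-runs because s5 -9->8; new result 8.
  d5: re-runs because d3 -17->0; new result 8.
  d6: re-runs because s5 -9->8; d4 -9->8; new result 8.
  d7: re-runs because d5 -9->8; d4 -9->8; new result 8.
  d9: re-runs because d6 -9->8; new result -8.
  d10: re-runs because d7 -9->8; d9 9->-8; new result 16.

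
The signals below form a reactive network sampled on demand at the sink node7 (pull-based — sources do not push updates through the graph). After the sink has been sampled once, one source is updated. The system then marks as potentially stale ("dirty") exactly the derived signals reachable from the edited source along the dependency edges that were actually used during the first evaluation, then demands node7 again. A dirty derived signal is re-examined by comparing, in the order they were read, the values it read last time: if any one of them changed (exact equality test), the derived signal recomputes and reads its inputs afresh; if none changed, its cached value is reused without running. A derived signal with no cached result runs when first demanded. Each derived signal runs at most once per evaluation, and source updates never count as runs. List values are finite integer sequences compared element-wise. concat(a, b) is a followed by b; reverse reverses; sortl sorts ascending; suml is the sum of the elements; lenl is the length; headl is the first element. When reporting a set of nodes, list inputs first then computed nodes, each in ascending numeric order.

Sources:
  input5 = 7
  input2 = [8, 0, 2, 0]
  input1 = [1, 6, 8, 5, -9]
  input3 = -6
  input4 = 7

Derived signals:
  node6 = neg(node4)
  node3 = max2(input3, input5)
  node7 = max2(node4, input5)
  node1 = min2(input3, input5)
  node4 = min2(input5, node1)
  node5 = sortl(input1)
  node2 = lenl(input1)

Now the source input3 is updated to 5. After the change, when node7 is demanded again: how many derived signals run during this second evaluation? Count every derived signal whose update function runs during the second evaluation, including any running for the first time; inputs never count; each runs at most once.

Run set: node1, node4, node7 (3 run).

Initial pass — values computed on the first demand:
  node1 = min2(-6, 7) = -6
  node4 = min2(7, -6) = -6
  node7 = max2(-6, 7) = 7

Second demand — change propagation:
  node1: re-runs because input3 -6->5; new result 5.
  node4: re-runs because node1 -6->5; new result 5.
  node7: re-runs because node4 -6->5; new result 7 (unchanged).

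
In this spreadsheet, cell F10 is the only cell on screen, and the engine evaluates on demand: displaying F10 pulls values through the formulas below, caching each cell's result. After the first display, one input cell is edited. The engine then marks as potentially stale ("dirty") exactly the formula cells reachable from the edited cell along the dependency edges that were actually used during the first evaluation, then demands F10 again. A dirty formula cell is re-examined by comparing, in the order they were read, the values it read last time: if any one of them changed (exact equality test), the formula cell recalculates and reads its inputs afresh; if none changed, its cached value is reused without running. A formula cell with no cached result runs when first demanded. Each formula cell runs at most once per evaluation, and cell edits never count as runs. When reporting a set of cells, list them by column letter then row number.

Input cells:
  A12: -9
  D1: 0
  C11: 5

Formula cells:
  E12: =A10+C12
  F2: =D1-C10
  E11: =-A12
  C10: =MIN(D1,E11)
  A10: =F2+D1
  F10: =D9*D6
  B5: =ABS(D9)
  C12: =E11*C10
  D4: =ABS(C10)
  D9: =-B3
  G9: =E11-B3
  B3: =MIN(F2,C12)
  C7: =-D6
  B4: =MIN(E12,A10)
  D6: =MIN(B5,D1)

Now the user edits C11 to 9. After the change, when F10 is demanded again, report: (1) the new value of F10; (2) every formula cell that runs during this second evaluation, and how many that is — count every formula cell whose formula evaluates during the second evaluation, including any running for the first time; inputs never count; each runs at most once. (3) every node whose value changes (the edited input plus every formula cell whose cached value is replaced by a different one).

Initial pass — values computed on the first demand:
  E11 = -(-9) = 9
  C10 = MIN(0, 9) = 0
  C12 = 9 * 0 = 0
  F2 = 0 - 0 = 0
  B3 = MIN(0, 0) = 0
  D9 = -(0) = 0
  B5 = ABS(0) = 0
  D6 = MIN(0, 0) = 0
  F10 = 0 * 0 = 0

Second demand — change propagation:
  no demanded computation ever read C11, so the edit dirties nothing and nothing runs.

The important point: nothing the output needs ever reads C11, so the edit is invisible to it.

F10 now evaluates to 0.
Run set: none (0 run).
Changed values: C11.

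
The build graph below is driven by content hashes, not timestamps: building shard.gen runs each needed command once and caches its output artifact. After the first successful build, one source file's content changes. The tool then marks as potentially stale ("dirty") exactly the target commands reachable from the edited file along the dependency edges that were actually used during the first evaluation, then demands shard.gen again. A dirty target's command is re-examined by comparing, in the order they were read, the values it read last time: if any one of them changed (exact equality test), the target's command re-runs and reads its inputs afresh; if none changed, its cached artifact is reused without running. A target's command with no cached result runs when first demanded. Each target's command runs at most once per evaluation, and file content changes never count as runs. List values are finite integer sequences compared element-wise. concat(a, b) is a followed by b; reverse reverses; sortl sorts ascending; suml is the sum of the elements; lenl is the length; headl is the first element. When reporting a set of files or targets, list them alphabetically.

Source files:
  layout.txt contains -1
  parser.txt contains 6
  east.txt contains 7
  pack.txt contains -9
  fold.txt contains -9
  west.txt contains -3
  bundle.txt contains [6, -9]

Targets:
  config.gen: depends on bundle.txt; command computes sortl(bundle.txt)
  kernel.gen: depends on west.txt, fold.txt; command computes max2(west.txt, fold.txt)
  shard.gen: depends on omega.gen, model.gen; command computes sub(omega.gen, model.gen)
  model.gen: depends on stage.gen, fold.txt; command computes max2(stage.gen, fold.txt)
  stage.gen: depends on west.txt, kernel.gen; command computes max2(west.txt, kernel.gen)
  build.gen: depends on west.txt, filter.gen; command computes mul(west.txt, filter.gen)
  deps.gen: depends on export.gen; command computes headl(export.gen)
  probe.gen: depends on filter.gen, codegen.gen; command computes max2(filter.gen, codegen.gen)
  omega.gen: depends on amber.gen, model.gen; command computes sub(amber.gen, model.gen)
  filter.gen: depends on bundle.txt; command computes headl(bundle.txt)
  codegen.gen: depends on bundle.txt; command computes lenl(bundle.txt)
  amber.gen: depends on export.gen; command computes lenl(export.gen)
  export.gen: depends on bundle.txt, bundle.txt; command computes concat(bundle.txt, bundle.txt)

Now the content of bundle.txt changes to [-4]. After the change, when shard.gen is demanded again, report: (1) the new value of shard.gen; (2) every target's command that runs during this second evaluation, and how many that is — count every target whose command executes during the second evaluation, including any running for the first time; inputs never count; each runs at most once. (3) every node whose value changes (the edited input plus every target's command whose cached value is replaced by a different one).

Initial pass — values computed on the first demand:
  export.gen = concat([6, -9], [6, -9]) = [6, -9, 6, -9]
  amber.gen = lenl([6, -9, 6, -9]) = 4
  kernel.gen = max2(-3, -9) = -3
  stage.gen = max2(-3, -3) = -3
  model.gen = max2(-3, -9) = -3
  omega.gen = sub(4, -3) = 7
  shard.gen = sub(7, -3) = 10

Second demand — change propagation:
  export.gen: re-runs because bundle.txt [6, -9]->[-4]; bundle.txt [6, -9]->[-4]; new result [-4, -4].
  amber.gen: re-runs because export.gen [6, -9, 6, -9]->[-4, -4]; new result 2.
  omega.gen: re-runs because amber.gen 4->2; new result 5.
  shard.gen: re-runs because omega.gen 7->5; new result 8.

shard.gen now evaluates to 8.
Run set: amber.gen, export.gen, omega.gen, shard.gen (4 run).
Changed values: amber.gen, bundle.txt, export.gen, omega.gen, shard.gen.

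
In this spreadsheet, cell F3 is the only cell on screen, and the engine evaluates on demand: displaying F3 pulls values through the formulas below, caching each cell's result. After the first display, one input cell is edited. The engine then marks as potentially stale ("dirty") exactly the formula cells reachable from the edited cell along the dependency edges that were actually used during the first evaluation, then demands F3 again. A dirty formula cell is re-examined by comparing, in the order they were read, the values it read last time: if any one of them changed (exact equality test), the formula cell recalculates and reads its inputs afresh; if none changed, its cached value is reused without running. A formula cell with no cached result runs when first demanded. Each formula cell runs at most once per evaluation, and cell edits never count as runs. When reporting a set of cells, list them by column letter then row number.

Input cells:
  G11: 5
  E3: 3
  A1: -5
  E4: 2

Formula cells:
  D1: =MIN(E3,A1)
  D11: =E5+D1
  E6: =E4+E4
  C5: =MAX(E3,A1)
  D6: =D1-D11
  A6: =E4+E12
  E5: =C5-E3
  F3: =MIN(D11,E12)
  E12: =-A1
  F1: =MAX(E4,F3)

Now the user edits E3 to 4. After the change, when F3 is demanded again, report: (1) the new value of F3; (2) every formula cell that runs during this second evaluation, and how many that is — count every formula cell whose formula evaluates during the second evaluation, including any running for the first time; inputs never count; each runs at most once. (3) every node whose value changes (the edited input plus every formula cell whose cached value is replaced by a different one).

Initial pass — values computed on the first demand:
  C5 = MAX(3, -5) = 3
  D1 = MIN(3, -5) = -5
  E5 = 3 - 3 = 0
  D11 = 0 + -5 = -5
  E12 = -(-5) = 5
  F3 = MIN(-5, 5) = -5

Second demand — change propagation:
  C5: re-runs because E3 3->4; new result 4.
  D1: re-runs because E3 3->4; new result -5 (unchanged).
  E5: re-runs because C5 3->4; E3 3->4; new result 0 (unchanged).
  D11: re-examined; everything it read last time is the same (E5 unchanged, D1 unchanged) — cache -5 kept, no run.
  F3: re-examined; everything it read last time is the same (D11 unchanged, E12 unchanged) — cache -5 kept, no run.

The important point: at D11 every value read last time is unchanged, so the dirty flag clears without a run.

F3 now evaluates to -5.
Run set: C5, D1, E5 (3 run).
Changed values: C5, E3.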